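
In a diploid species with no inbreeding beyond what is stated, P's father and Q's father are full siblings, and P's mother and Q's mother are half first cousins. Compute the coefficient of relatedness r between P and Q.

Relatedness sums over independent paths through distinct common ancestors.
P and Q are related in two ways: first cousins through their fathers (r = 1/8) and half second cousins through their mothers (r = 1/64).
r = 1/8 + 1/64 = 0.140625.

0.140625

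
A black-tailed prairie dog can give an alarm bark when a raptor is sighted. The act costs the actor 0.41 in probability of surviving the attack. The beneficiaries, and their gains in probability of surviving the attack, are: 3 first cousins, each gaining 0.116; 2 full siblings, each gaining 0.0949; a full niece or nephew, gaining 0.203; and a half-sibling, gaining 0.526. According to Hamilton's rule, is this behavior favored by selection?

Hamilton's rule: the trait is favored when the sum of r·B over every recipient exceeds the actor's cost C.
r to a first cousin = 1/8 (first cousins share one grandparent pair — two paths of length 4: r = 2·(1/2)^4 = 1/8).
r to a full sibling = 1/2 (full sibs share both parents — two paths of length 2: r = 2·(1/2)^2 = 1/2).
r to a full niece or nephew = 1/4 (full aunt/uncle↔niece/nephew: two paths of length 3 through the shared grandparent pair: r = 2·(1/2)^3 = 1/4).
r to a half-sibling = 0.25 (half-sibs share one parent — one path of length 2: r = (1/2)^2 = 1/4).
Summing one r·B term per recipient: 3·0.125·0.116 + 2·0.5·0.0949 + 1·0.25·0.203 + 1·0.25·0.526 = 0.32065.
0.32065 < 0.41: the indirect benefit is less than the cost.

No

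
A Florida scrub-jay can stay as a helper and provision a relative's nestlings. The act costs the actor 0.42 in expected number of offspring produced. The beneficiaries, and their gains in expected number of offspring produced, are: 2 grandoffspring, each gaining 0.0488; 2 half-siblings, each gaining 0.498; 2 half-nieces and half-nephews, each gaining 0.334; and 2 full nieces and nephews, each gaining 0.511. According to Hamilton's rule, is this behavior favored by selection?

Hamilton's rule: the trait is favored when the sum of r·B over every recipient exceeds the actor's cost C.
r to a grandoffspring = 1/4 (two parent–offspring links: r = (1/2)^2 = 1/4).
r to a half-sibling = 0.25 (half-sibs share one parent — one path of length 2: r = (1/2)^2 = 1/4).
r to a half-niece or half-nephew = 1/8 (half-aunt/uncle↔niece/nephew: one path of length 3: r = (1/2)^3 = 1/8).
r to a full niece or nephew = 1/4 (full aunt/uncle↔niece/nephew: two paths of length 3 through the shared grandparent pair: r = 2·(1/2)^3 = 1/4).
Summing one r·B term per recipient: 2·0.25·0.0488 + 2·0.25·0.498 + 2·0.125·0.334 + 2·0.25·0.511 = 0.6124.
0.6124 > 0.42: the indirect benefit exceeds the cost.

Yes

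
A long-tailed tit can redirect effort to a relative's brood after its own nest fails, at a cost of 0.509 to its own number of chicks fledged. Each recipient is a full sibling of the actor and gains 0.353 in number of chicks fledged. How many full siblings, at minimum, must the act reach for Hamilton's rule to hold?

3

r to a full sibling = 1/2 (full sibs share both parents — two paths of length 2: r = 2·(1/2)^2 = 1/2).
Hamilton's rule: n·r·B > C  ⇒  n > C/(r·B) = 0.509/(0.5·0.353) = 2.884.
The smallest integer exceeding 2.884 is 3.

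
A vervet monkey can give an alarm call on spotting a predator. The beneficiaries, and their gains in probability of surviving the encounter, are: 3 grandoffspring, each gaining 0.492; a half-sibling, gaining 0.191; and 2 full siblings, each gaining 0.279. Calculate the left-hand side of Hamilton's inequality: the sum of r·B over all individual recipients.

r to a grandoffspring = 0.25 (two parent–offspring links: r = (1/2)^2 = 1/4).
r to a half-sibling = 0.25 (half-sibs share one parent — one path of length 2: r = (1/2)^2 = 1/4).
r to a full sibling = 0.5 (full sibs share both parents — two paths of length 2: r = 2·(1/2)^2 = 1/2).
Summing one r·B term per recipient: 3·0.25·0.492 + 1·0.25·0.191 + 2·0.5·0.279 = 0.69575.

0.69575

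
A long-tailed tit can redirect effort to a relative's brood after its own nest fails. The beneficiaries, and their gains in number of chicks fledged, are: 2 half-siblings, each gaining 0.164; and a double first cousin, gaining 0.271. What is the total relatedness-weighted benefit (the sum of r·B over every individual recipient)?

r to a half-sibling = 1/4 (half-sibs share one parent — one path of length 2: r = (1/2)^2 = 1/4).
r to a double first cousin = 1/4 (double first cousins share both grandparent pairs — four paths of length 4: r = 4·(1/2)^4 = 1/4).
Summing one r·B term per recipient: 2·0.25·0.164 + 1·0.25·0.271 = 0.14975.

0.14975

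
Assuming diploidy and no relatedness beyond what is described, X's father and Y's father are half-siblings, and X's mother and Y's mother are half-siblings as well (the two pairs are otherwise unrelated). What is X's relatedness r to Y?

With two independent routes of shared ancestry, r is the sum of the two contributions.
X and Y are related in two ways: half first cousins through their fathers (r = 1/16) and half first cousins through their mothers (r = 1/16).
r = 1/16 + 1/16 = 1/8 = 0.125.

0.125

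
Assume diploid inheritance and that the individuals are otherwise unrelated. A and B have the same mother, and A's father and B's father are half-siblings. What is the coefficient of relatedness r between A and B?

With two independent routes of shared ancestry, r is the sum of the two contributions.
A and B are related in two ways: half-sibs through their shared mother (r = 1/4) and half first cousins through their fathers (r = 1/16).
r = 1/4 + 1/16 = 5/16 = 0.3125.

0.3125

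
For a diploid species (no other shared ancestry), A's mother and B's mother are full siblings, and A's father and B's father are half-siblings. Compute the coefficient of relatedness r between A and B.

0.1875

Wright's path rule: contributions from independent ancestry routes add.
A and B are related in two ways: first cousins through their mothers (r = 1/8) and half first cousins through their fathers (r = 1/16).
r = 1/8 + 1/16 = 3/16 = 0.1875.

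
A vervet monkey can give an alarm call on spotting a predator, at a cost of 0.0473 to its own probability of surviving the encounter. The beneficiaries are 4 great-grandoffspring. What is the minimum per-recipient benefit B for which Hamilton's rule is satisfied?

0.0946

r to a great-grandoffspring = 1/8 (three parent–offspring links: r = (1/2)^3 = 1/8).
Hamilton's rule with n recipients of equal r: n·r·B > C, so B > C/(n·r) = 0.0473/(4·0.125) = 0.0946.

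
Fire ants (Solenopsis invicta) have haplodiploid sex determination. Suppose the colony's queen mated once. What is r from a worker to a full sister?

Haplodiploid full sisters inherit their father's entire haploid genome identically (contributing 1/2) and on average half of their mother's contribution (1/2 · 1/2 = 1/4); r = 1/2 + 1/4 = 3/4.

0.75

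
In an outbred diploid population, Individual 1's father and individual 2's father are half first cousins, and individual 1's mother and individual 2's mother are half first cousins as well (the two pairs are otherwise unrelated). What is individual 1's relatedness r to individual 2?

0.03125

Wright's path rule: contributions from independent ancestry routes add.
Individual 1 and individual 2 are related in two ways: half second cousins through their fathers (r = 1/64) and half second cousins through their mothers (r = 1/64).
r = 1/64 + 1/64 = 1/32 = 0.03125.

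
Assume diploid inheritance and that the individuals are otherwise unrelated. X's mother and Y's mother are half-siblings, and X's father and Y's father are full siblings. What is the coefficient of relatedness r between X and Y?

With two independent routes of shared ancestry, r is the sum of the two contributions.
X and Y are related in two ways: half first cousins through their mothers (r = 1/16) and first cousins through their fathers (r = 1/8).
r = 1/16 + 1/8 = 3/16 = 0.1875.

0.1875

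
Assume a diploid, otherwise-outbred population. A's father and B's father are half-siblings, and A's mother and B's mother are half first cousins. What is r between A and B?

Wright's path rule: contributions from independent ancestry routes add.
A and B are related in two ways: half first cousins through their fathers (r = 1/16) and half second cousins through their mothers (r = 1/64).
r = 1/16 + 1/64 = 5/64 = 0.078125.

0.078125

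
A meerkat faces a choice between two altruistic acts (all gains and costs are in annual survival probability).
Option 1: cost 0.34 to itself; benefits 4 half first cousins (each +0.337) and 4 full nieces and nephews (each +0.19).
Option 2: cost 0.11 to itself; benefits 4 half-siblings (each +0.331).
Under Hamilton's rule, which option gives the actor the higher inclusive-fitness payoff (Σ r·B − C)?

Option 1: r to a half first cousin = 0.0625.
Option 1: r to a full niece or nephew = 0.25.
Option 1: Σ r·B − C = (4·0.0625·0.337 + 4·0.25·0.19) − 0.34 = -0.06575.
Option 2: r to a half-sibling = 0.25.
Option 2: Σ r·B − C = (4·0.25·0.331) − 0.11 = 0.221.
Option 2 has the higher net inclusive-fitness payoff.

Option 2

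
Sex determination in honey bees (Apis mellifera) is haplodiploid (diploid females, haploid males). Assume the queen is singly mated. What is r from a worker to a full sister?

Haplodiploid full sisters inherit their father's entire haploid genome identically (contributing 1/2) and on average half of their mother's contribution (1/2 · 1/2 = 1/4); r = 1/2 + 1/4 = 3/4.

0.75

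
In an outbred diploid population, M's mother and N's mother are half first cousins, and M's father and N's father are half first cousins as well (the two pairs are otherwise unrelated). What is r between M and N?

0.03125

With two independent routes of shared ancestry, r is the sum of the two contributions.
M and N are related in two ways: half second cousins through their mothers (r = 1/64) and half second cousins through their fathers (r = 1/64).
r = 1/64 + 1/64 = 1/32 = 0.03125.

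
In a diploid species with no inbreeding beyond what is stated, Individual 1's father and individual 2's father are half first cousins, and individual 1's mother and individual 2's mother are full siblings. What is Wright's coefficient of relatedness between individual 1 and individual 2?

0.140625

Wright's path rule: contributions from independent ancestry routes add.
Individual 1 and individual 2 are related in two ways: half second cousins through their fathers (r = 1/64) and first cousins through their mothers (r = 1/8).
r = 1/64 + 1/8 = 9/64 = 0.140625.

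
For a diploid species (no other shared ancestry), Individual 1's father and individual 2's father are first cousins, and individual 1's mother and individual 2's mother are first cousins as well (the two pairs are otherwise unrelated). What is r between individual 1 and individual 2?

0.0625

Independent pedigree routes through distinct common ancestors add.
Individual 1 and individual 2 are related in two ways: second cousins through their fathers (r = 1/32) and second cousins through their mothers (r = 1/32).
r = 1/32 + 1/32 = 1/16 = 0.0625.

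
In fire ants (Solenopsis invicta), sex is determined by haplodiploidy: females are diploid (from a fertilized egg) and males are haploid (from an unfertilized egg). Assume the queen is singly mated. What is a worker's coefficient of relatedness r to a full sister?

0.75

Haplodiploid full sisters inherit their father's entire haploid genome identically (contributing 1/2) and on average half of their mother's contribution (1/2 · 1/2 = 1/4); r = 1/2 + 1/4 = 3/4.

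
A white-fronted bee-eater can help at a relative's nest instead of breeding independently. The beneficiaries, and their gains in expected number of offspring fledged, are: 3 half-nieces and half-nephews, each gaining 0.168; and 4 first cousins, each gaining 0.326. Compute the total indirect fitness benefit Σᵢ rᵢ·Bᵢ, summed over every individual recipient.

0.226

r to a half-niece or half-nephew = 1/8 (half-aunt/uncle↔niece/nephew: one path of length 3: r = (1/2)^3 = 1/8).
r to a first cousin = 1/8 (first cousins share one grandparent pair — two paths of length 4: r = 2·(1/2)^4 = 1/8).
Summing one r·B term per recipient: 3·0.125·0.168 + 4·0.125·0.326 = 0.226.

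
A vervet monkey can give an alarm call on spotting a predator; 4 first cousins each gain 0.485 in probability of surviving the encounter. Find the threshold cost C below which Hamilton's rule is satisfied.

0.2425

r to a first cousin = 0.125 (first cousins share one grandparent pair — two paths of length 4: r = 2·(1/2)^4 = 1/8).
Hamilton's rule: n·r·B > C, so the trait is favored while C < n·r·B = 4·0.125·0.485 = 0.2425.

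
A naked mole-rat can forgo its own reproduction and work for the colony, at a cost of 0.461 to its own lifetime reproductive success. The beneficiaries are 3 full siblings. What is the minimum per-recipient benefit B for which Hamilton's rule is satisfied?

0.3073

r to a full sibling = 1/2 (full sibs share both parents — two paths of length 2: r = 2·(1/2)^2 = 1/2).
Hamilton's rule with n recipients of equal r: n·r·B > C, so B > C/(n·r) = 0.461/(3·0.5) = 0.3073.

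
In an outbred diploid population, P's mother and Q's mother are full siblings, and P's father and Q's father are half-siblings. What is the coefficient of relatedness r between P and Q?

Wright's path rule: contributions from independent ancestry routes add.
P and Q are related in two ways: first cousins through their mothers (r = 1/8) and half first cousins through their fathers (r = 1/16).
r = 1/8 + 1/16 = 3/16 = 0.1875.

0.1875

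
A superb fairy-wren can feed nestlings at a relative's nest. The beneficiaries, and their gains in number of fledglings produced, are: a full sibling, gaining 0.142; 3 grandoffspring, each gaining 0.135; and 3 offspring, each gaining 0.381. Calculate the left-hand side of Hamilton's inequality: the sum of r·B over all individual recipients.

0.74375

r to a full sibling = 1/2 (full sibs share both parents — two paths of length 2: r = 2·(1/2)^2 = 1/2).
r to a grandoffspring = 0.25 (two parent–offspring links: r = (1/2)^2 = 1/4).
r to an offspring = 1/2 (one parent–offspring link: r = (1/2)^1 = 1/2).
Summing one r·B term per recipient: 1·0.5·0.142 + 3·0.25·0.135 + 3·0.5·0.381 = 0.74375.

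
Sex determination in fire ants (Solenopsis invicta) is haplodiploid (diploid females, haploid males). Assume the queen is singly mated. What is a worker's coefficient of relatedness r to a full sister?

Haplodiploid full sisters inherit their father's entire haploid genome identically (contributing 1/2) and on average half of their mother's contribution (1/2 · 1/2 = 1/4); r = 1/2 + 1/4 = 3/4.

0.75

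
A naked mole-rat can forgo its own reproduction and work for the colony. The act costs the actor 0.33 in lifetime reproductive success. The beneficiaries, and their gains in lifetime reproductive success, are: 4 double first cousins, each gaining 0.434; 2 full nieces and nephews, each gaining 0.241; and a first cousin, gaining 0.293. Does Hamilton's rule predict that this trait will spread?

Yes

Hamilton's rule: the trait is favored when the sum of r·B over every recipient exceeds the actor's cost C.
r to a double first cousin = 0.25 (double first cousins share both grandparent pairs — four paths of length 4: r = 4·(1/2)^4 = 1/4).
r to a full niece or nephew = 0.25 (full aunt/uncle↔niece/nephew: two paths of length 3 through the shared grandparent pair: r = 2·(1/2)^3 = 1/4).
r to a first cousin = 1/8 (first cousins share one grandparent pair — two paths of length 4: r = 2·(1/2)^4 = 1/8).
Summing one r·B term per recipient: 4·0.25·0.434 + 2·0.25·0.241 + 1·0.125·0.293 = 0.591125.
0.591125 > 0.33: the indirect benefit exceeds the cost.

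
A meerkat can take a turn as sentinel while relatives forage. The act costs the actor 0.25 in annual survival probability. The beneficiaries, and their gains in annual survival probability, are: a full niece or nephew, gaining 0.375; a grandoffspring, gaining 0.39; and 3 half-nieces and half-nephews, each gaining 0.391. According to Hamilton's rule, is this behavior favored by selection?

Yes

Hamilton's rule: the trait is favored when the sum of r·B over every recipient exceeds the actor's cost C.
r to a full niece or nephew = 1/4 (full aunt/uncle↔niece/nephew: two paths of length 3 through the shared grandparent pair: r = 2·(1/2)^3 = 1/4).
r to a grandoffspring = 1/4 (two parent–offspring links: r = (1/2)^2 = 1/4).
r to a half-niece or half-nephew = 0.125 (half-aunt/uncle↔niece/nephew: one path of length 3: r = (1/2)^3 = 1/8).
Summing one r·B term per recipient: 1·0.25·0.375 + 1·0.25·0.39 + 3·0.125·0.391 = 0.337875.
0.337875 > 0.25: the indirect benefit exceeds the cost.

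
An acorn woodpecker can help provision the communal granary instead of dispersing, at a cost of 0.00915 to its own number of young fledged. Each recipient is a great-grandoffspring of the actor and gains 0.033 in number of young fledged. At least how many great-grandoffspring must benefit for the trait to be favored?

r to a great-grandoffspring = 1/8 (three parent–offspring links: r = (1/2)^3 = 1/8).
Hamilton's rule: n·r·B > C  ⇒  n > C/(r·B) = 0.00915/(0.125·0.033) = 2.218.
The smallest integer exceeding 2.218 is 3.

3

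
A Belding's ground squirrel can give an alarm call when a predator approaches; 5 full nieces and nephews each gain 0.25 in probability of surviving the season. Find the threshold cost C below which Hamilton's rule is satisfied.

r to a full niece or nephew = 0.25 (full aunt/uncle↔niece/nephew: two paths of length 3 through the shared grandparent pair: r = 2·(1/2)^3 = 1/4).
Hamilton's rule: n·r·B > C, so the trait is favored while C < n·r·B = 5·0.25·0.25 = 0.3125.

0.3125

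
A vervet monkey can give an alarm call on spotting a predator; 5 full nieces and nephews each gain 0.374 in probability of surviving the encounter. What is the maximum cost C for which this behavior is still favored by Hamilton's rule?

r to a full niece or nephew = 0.25 (full aunt/uncle↔niece/nephew: two paths of length 3 through the shared grandparent pair: r = 2·(1/2)^3 = 1/4).
Hamilton's rule: n·r·B > C, so the trait is favored while C < n·r·B = 5·0.25·0.374 = 0.4675.

0.4675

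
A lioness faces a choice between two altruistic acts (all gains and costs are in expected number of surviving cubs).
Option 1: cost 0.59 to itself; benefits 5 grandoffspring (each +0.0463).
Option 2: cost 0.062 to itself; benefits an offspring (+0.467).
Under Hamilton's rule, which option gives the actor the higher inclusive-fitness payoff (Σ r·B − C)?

Option 1: r to a grandoffspring = 0.25.
Option 1: Σ r·B − C = (5·0.25·0.0463) − 0.59 = -0.532125.
Option 2: r to an offspring = 0.5.
Option 2: Σ r·B − C = (1·0.5·0.467) − 0.062 = 0.1715.
Option 2 has the higher net inclusive-fitness payoff.

Option 2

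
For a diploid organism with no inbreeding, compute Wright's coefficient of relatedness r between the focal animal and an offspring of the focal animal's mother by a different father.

Each parent–offspring link contributes a factor of 1/2, and independent paths through distinct common ancestors add.
Half-sibs share one parent — one path of length 2: r = (1/2)^2 = 1/4.

0.25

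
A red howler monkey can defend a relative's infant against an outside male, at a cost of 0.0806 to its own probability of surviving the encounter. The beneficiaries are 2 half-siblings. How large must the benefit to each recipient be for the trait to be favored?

r to a half-sibling = 0.25 (half-sibs share one parent — one path of length 2: r = (1/2)^2 = 1/4).
Hamilton's rule with n recipients of equal r: n·r·B > C, so B > C/(n·r) = 0.0806/(2·0.25) = 0.1612.

0.1612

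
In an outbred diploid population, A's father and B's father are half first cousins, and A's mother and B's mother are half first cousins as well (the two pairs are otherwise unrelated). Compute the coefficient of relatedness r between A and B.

Independent pedigree routes through distinct common ancestors add.
A and B are related in two ways: half second cousins through their fathers (r = 1/64) and half second cousins through their mothers (r = 1/64).
r = 1/64 + 1/64 = 0.03125.

0.03125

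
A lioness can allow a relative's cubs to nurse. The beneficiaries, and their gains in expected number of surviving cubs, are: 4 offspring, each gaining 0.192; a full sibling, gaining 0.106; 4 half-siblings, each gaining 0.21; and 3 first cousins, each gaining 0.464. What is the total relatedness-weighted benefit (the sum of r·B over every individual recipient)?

r to an offspring = 0.5 (one parent–offspring link: r = (1/2)^1 = 1/2).
r to a full sibling = 1/2 (full sibs share both parents — two paths of length 2: r = 2·(1/2)^2 = 1/2).
r to a half-sibling = 0.25 (half-sibs share one parent — one path of length 2: r = (1/2)^2 = 1/4).
r to a first cousin = 1/8 (first cousins share one grandparent pair — two paths of length 4: r = 2·(1/2)^4 = 1/8).
Summing one r·B term per recipient: 4·0.5·0.192 + 1·0.5·0.106 + 4·0.25·0.21 + 3·0.125·0.464 = 0.821.

0.821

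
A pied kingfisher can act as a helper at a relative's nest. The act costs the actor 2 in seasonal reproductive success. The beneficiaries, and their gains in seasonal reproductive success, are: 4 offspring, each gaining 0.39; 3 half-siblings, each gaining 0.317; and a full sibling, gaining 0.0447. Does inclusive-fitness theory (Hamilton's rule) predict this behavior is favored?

Hamilton's rule: the trait is favored when the sum of r·B over every recipient exceeds the actor's cost C.
r to an offspring = 1/2 (one parent–offspring link: r = (1/2)^1 = 1/2).
r to a half-sibling = 0.25 (half-sibs share one parent — one path of length 2: r = (1/2)^2 = 1/4).
r to a full sibling = 0.5 (full sibs share both parents — two paths of length 2: r = 2·(1/2)^2 = 1/2).
Summing one r·B term per recipient: 4·0.5·0.39 + 3·0.25·0.317 + 1·0.5·0.0447 = 1.0401.
1.0401 < 2: the indirect benefit is less than the cost.

No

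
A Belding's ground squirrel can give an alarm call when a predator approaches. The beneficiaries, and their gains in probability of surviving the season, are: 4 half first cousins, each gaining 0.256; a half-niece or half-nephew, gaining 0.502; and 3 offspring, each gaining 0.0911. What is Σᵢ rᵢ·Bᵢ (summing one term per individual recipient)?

r to a half first cousin = 0.0625 (half first cousins share one grandparent — one path of length 4: r = (1/2)^4 = 1/16).
r to a half-niece or half-nephew = 0.125 (half-aunt/uncle↔niece/nephew: one path of length 3: r = (1/2)^3 = 1/8).
r to an offspring = 0.5 (one parent–offspring link: r = (1/2)^1 = 1/2).
Summing one r·B term per recipient: 4·0.0625·0.256 + 1·0.125·0.502 + 3·0.5·0.0911 = 0.2634.

0.2634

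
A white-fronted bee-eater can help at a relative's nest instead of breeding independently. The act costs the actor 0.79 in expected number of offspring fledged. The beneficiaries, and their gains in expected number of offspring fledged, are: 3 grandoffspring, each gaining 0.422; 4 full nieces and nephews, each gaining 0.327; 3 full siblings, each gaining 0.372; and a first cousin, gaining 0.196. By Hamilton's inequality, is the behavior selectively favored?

Yes

Hamilton's rule: the trait is favored when the sum of r·B over every recipient exceeds the actor's cost C.
r to a grandoffspring = 0.25 (two parent–offspring links: r = (1/2)^2 = 1/4).
r to a full niece or nephew = 0.25 (full aunt/uncle↔niece/nephew: two paths of length 3 through the shared grandparent pair: r = 2·(1/2)^3 = 1/4).
r to a full sibling = 1/2 (full sibs share both parents — two paths of length 2: r = 2·(1/2)^2 = 1/2).
r to a first cousin = 1/8 (first cousins share one grandparent pair — two paths of length 4: r = 2·(1/2)^4 = 1/8).
Summing one r·B term per recipient: 3·0.25·0.422 + 4·0.25·0.327 + 3·0.5·0.372 + 1·0.125·0.196 = 1.226.
1.226 > 0.79: the indirect benefit exceeds the cost.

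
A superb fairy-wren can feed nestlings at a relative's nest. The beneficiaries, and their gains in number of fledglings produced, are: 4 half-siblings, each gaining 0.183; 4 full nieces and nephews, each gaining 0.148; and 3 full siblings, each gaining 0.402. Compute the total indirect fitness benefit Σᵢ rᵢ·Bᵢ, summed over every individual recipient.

0.934

r to a half-sibling = 1/4 (half-sibs share one parent — one path of length 2: r = (1/2)^2 = 1/4).
r to a full niece or nephew = 1/4 (full aunt/uncle↔niece/nephew: two paths of length 3 through the shared grandparent pair: r = 2·(1/2)^3 = 1/4).
r to a full sibling = 1/2 (full sibs share both parents — two paths of length 2: r = 2·(1/2)^2 = 1/2).
Summing one r·B term per recipient: 4·0.25·0.183 + 4·0.25·0.148 + 3·0.5·0.402 = 0.934.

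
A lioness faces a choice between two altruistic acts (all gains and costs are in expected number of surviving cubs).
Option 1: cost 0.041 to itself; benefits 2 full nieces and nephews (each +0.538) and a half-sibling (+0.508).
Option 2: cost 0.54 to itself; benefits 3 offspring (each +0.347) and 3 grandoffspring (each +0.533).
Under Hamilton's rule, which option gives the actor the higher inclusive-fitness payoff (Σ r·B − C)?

Option 2

Option 1: r to a full niece or nephew = 0.25.
Option 1: r to a half-sibling = 0.25.
Option 1: Σ r·B − C = (2·0.25·0.538 + 1·0.25·0.508) − 0.041 = 0.355.
Option 2: r to an offspring = 0.5.
Option 2: r to a grandoffspring = 0.25.
Option 2: Σ r·B − C = (3·0.5·0.347 + 3·0.25·0.533) − 0.54 = 0.38025.
Option 2 has the higher net inclusive-fitness payoff.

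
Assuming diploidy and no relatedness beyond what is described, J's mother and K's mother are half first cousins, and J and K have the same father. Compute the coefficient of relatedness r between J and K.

0.265625

Independent pedigree routes through distinct common ancestors add.
J and K are related in two ways: half second cousins through their mothers (r = 1/64) and half-sibs through their shared father (r = 1/4).
r = 1/64 + 1/4 = 0.265625.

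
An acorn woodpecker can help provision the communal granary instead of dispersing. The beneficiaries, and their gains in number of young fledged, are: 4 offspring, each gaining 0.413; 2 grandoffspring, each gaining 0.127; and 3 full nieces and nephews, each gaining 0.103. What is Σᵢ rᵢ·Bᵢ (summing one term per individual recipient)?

r to an offspring = 1/2 (one parent–offspring link: r = (1/2)^1 = 1/2).
r to a grandoffspring = 0.25 (two parent–offspring links: r = (1/2)^2 = 1/4).
r to a full niece or nephew = 0.25 (full aunt/uncle↔niece/nephew: two paths of length 3 through the shared grandparent pair: r = 2·(1/2)^3 = 1/4).
Summing one r·B term per recipient: 4·0.5·0.413 + 2·0.25·0.127 + 3·0.25·0.103 = 0.96675.

0.96675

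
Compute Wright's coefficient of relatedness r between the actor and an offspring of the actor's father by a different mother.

0.25

Each parent–offspring link contributes a factor of 1/2, and independent paths through distinct common ancestors add.
Half-sibs share one parent — one path of length 2: r = (1/2)^2 = 1/4.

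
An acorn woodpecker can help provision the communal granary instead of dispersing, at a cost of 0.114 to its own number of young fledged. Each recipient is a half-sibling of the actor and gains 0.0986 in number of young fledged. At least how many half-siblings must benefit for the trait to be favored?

r to a half-sibling = 1/4 (half-sibs share one parent — one path of length 2: r = (1/2)^2 = 1/4).
Hamilton's rule: n·r·B > C  ⇒  n > C/(r·B) = 0.114/(0.25·0.0986) = 4.625.
The smallest integer exceeding 4.625 is 5.

5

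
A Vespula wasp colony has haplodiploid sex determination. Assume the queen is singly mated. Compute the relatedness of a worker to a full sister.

Haplodiploid full sisters inherit their father's entire haploid genome identically (contributing 1/2) and on average half of their mother's contribution (1/2 · 1/2 = 1/4); r = 1/2 + 1/4 = 3/4.

0.75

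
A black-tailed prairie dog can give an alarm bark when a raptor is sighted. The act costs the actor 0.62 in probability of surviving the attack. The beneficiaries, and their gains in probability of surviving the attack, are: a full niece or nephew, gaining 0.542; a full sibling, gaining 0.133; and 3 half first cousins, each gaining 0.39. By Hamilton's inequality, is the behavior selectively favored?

Hamilton's rule: the trait is favored when the sum of r·B over every recipient exceeds the actor's cost C.
r to a full niece or nephew = 0.25 (full aunt/uncle↔niece/nephew: two paths of length 3 through the shared grandparent pair: r = 2·(1/2)^3 = 1/4).
r to a full sibling = 1/2 (full sibs share both parents — two paths of length 2: r = 2·(1/2)^2 = 1/2).
r to a half first cousin = 0.0625 (half first cousins share one grandparent — one path of length 4: r = (1/2)^4 = 1/16).
Summing one r·B term per recipient: 1·0.25·0.542 + 1·0.5·0.133 + 3·0.0625·0.39 = 0.275125.
0.275125 < 0.62: the indirect benefit is less than the cost.

No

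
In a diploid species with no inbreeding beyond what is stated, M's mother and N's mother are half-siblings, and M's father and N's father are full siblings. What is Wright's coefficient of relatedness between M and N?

0.1875

Independent pedigree routes through distinct common ancestors add.
M and N are related in two ways: half first cousins through their mothers (r = 1/16) and first cousins through their fathers (r = 1/8).
r = 1/16 + 1/8 = 3/16 = 0.1875.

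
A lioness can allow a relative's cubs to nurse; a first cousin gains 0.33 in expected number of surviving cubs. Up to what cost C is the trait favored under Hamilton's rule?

r to a first cousin = 1/8 (first cousins share one grandparent pair — two paths of length 4: r = 2·(1/2)^4 = 1/8).
Hamilton's rule: n·r·B > C, so the trait is favored while C < n·r·B = 1·0.125·0.33 = 0.04125.

0.04125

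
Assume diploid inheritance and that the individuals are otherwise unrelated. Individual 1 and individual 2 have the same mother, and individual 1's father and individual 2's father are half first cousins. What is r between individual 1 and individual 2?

Relatedness sums over independent paths through distinct common ancestors.
Individual 1 and individual 2 are related in two ways: half-sibs through their shared mother (r = 1/4) and half second cousins through their fathers (r = 1/64).
r = 1/4 + 1/64 = 0.265625.

0.265625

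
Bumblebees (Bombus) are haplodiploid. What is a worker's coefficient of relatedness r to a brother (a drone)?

0.25

Her haploid brother carries none of their father's genes and a random half of their mother's genome; that half matches the maternal half of her own genome with probability 1/2: r = 1/2 · 1/2 = 1/4.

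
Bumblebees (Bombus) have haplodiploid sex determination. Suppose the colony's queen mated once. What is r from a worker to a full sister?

0.75

Haplodiploid full sisters inherit their father's entire haploid genome identically (contributing 1/2) and on average half of their mother's contribution (1/2 · 1/2 = 1/4); r = 1/2 + 1/4 = 3/4.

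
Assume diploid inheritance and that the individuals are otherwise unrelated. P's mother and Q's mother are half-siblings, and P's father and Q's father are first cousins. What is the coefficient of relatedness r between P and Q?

0.09375

With two independent routes of shared ancestry, r is the sum of the two contributions.
P and Q are related in two ways: half first cousins through their mothers (r = 1/16) and second cousins through their fathers (r = 1/32).
r = 1/16 + 1/32 = 0.09375.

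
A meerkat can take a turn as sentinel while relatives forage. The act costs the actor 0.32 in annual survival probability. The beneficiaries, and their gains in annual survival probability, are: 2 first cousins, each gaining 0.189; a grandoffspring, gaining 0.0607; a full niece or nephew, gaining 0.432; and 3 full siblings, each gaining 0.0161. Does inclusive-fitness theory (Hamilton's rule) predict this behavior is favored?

Hamilton's rule: the trait is favored when the sum of r·B over every recipient exceeds the actor's cost C.
r to a first cousin = 1/8 (first cousins share one grandparent pair — two paths of length 4: r = 2·(1/2)^4 = 1/8).
r to a grandoffspring = 1/4 (two parent–offspring links: r = (1/2)^2 = 1/4).
r to a full niece or nephew = 1/4 (full aunt/uncle↔niece/nephew: two paths of length 3 through the shared grandparent pair: r = 2·(1/2)^3 = 1/4).
r to a full sibling = 1/2 (full sibs share both parents — two paths of length 2: r = 2·(1/2)^2 = 1/2).
Summing one r·B term per recipient: 2·0.125·0.189 + 1·0.25·0.0607 + 1·0.25·0.432 + 3·0.5·0.0161 = 0.194575.
0.194575 < 0.32: the indirect benefit is less than the cost.

No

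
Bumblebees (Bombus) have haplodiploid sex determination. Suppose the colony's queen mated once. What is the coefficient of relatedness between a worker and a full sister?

0.75

Haplodiploid full sisters inherit their father's entire haploid genome identically (contributing 1/2) and on average half of their mother's contribution (1/2 · 1/2 = 1/4); r = 1/2 + 1/4 = 3/4.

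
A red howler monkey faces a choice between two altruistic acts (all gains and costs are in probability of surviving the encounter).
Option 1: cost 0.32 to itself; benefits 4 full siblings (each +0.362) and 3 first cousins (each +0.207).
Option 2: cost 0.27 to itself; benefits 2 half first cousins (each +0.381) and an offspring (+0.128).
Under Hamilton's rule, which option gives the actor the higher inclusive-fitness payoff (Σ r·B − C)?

Option 1

Option 1: r to a full sibling = 0.5.
Option 1: r to a first cousin = 0.125.
Option 1: Σ r·B − C = (4·0.5·0.362 + 3·0.125·0.207) − 0.32 = 0.481625.
Option 2: r to a half first cousin = 0.0625.
Option 2: r to an offspring = 0.5.
Option 2: Σ r·B − C = (2·0.0625·0.381 + 1·0.5·0.128) − 0.27 = -0.158375.
Option 1 has the higher net inclusive-fitness payoff.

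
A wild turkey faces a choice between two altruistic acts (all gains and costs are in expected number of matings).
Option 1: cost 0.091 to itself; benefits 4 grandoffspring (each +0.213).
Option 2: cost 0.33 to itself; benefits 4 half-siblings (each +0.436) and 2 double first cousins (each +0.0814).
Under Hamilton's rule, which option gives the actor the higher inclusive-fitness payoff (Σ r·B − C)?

Option 1: r to a grandoffspring = 0.25.
Option 1: Σ r·B − C = (4·0.25·0.213) − 0.091 = 0.122.
Option 2: r to a half-sibling = 0.25.
Option 2: r to a double first cousin = 0.25.
Option 2: Σ r·B − C = (4·0.25·0.436 + 2·0.25·0.0814) − 0.33 = 0.1467.
Option 2 has the higher net inclusive-fitness payoff.

Option 2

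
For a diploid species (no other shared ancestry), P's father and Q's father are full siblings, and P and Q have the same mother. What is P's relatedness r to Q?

With two independent routes of shared ancestry, r is the sum of the two contributions.
P and Q are related in two ways: first cousins through their fathers (r = 1/8) and half-sibs through their shared mother (r = 1/4).
r = 1/8 + 1/4 = 0.375.

0.375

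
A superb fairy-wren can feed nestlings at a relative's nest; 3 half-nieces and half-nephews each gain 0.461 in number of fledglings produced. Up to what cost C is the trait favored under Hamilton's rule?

r to a half-niece or half-nephew = 1/8 (half-aunt/uncle↔niece/nephew: one path of length 3: r = (1/2)^3 = 1/8).
Hamilton's rule: n·r·B > C, so the trait is favored while C < n·r·B = 3·0.125·0.461 = 0.172875.

0.172875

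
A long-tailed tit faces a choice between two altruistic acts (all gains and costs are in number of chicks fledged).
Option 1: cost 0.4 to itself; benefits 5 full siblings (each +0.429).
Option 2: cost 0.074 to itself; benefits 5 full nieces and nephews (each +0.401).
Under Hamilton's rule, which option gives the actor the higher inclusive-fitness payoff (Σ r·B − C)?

Option 1

Option 1: r to a full sibling = 0.5.
Option 1: Σ r·B − C = (5·0.5·0.429) − 0.4 = 0.6725.
Option 2: r to a full niece or nephew = 0.25.
Option 2: Σ r·B − C = (5·0.25·0.401) − 0.074 = 0.42725.
Option 1 has the higher net inclusive-fitness payoff.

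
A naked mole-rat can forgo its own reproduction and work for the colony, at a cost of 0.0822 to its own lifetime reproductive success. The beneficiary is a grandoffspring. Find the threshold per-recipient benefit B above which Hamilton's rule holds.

0.3288

r to a grandoffspring = 0.25 (two parent–offspring links: r = (1/2)^2 = 1/4).
Hamilton's rule with n recipients of equal r: n·r·B > C, so B > C/(n·r) = 0.0822/(1·0.25) = 0.3288.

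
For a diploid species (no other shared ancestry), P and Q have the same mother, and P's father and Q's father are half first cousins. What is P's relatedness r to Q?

0.265625

With two independent routes of shared ancestry, r is the sum of the two contributions.
P and Q are related in two ways: half-sibs through their shared mother (r = 1/4) and half second cousins through their fathers (r = 1/64).
r = 1/4 + 1/64 = 0.265625.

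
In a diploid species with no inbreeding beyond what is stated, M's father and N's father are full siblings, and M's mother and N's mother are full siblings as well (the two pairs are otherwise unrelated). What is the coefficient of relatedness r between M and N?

Wright's path rule: contributions from independent ancestry routes add.
M and N are related in two ways: first cousins through their fathers (r = 1/8) and first cousins through their mothers (r = 1/8) — i.e. double first cousins.
r = 1/8 + 1/8 = 1/4 = 0.25.

0.25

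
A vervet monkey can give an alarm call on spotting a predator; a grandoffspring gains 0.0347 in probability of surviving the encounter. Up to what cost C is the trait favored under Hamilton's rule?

0.008675

r to a grandoffspring = 1/4 (two parent–offspring links: r = (1/2)^2 = 1/4).
Hamilton's rule: n·r·B > C, so the trait is favored while C < n·r·B = 1·0.25·0.0347 = 0.008675.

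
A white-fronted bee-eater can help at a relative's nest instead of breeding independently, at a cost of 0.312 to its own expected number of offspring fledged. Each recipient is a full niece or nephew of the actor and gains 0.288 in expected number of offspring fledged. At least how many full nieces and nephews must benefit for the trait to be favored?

5

r to a full niece or nephew = 1/4 (full aunt/uncle↔niece/nephew: two paths of length 3 through the shared grandparent pair: r = 2·(1/2)^3 = 1/4).
Hamilton's rule: n·r·B > C  ⇒  n > C/(r·B) = 0.312/(0.25·0.288) = 4.333.
The smallest integer exceeding 4.333 is 5.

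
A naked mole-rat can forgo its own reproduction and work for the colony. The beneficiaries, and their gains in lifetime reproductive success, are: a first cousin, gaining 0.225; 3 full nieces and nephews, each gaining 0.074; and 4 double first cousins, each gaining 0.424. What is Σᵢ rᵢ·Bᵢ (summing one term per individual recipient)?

0.507625

r to a first cousin = 0.125 (first cousins share one grandparent pair — two paths of length 4: r = 2·(1/2)^4 = 1/8).
r to a full niece or nephew = 1/4 (full aunt/uncle↔niece/nephew: two paths of length 3 through the shared grandparent pair: r = 2·(1/2)^3 = 1/4).
r to a double first cousin = 0.25 (double first cousins share both grandparent pairs — four paths of length 4: r = 4·(1/2)^4 = 1/4).
Summing one r·B term per recipient: 1·0.125·0.225 + 3·0.25·0.074 + 4·0.25·0.424 = 0.507625.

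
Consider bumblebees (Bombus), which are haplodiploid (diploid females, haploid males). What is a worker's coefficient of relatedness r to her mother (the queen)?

One meiotic link between diploid queen and diploid daughter: r = 1/2.

0.5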